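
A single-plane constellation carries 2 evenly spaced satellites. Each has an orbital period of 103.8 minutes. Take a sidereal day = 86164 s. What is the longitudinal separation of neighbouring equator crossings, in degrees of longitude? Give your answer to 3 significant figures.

T = 103.8 min = 6228.0 s.
Single-satellite node shift = (6228.0/86164) × 360° = 26.02°.
With 2 satellites evenly phased, successive equator crossings are 26.02/2 = 13.011° apart.

13.0°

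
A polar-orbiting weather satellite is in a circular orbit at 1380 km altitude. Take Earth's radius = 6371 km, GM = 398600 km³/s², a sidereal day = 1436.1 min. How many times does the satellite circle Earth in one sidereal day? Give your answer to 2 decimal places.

Semi-major axis a = 6371 + 1380 = 7751 km. Period T = 2π√(a³/μ) = 2π√(7751³/398600) = 6791.2 s = 113.19 min.
Orbits per sidereal day = 86166 / 6791.2 = 12.688.

12.69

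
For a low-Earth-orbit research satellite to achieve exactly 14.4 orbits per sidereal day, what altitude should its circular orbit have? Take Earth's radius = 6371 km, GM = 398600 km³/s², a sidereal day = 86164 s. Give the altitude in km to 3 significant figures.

Required period T = 86164 / 14.4 = 5983.6 s.
From T = 2π√(a³/μ): a = (μ T²/4π²)^(1/3) = (398600 × 5983.6² / 4π²)^(1/3) = 7124 km.
Altitude h = a − R = 7124 − 6371 = 753 km.

753 km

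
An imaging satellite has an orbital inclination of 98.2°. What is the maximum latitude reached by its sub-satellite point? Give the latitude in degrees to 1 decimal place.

Retrograde orbit: the ground track reaches ±(180° − i) = ±(180 − 98.2) = ±81.8°.

81.8°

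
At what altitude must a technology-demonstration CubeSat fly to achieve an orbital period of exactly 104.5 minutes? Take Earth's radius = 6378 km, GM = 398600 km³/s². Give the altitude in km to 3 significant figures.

T = 104.5 min = 6270.0 s.
From T = 2π√(a³/μ): a = (μ T²/4π²)^(1/3) = (398600 × 6270.0² / 4π²)^(1/3) = 7349 km.
Altitude h = a − R = 7349 − 6378 = 971 km.

971 km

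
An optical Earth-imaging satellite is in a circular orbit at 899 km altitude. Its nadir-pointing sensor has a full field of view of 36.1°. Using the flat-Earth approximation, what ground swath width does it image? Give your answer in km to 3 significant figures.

Half-angle = 36.1°/2 = 18.05°.
Swath width ≈ 2h·tan(θ/2) = 2 × 899 × tan(18.05°) = 585.9 km.

586 km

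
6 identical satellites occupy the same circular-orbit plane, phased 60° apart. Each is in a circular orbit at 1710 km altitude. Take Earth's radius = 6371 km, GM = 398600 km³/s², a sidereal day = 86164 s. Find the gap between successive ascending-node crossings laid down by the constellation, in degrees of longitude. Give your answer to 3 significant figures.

5.03°

Semi-major axis a = 6371 + 1710 = 8081 km. Period T = 2π√(a³/μ) = 2π√(8081³/398600) = 7229.5 s = 120.49 min.
Single-satellite node shift = (7229.5/86164) × 360° = 30.21°.
With 6 satellites evenly phased, successive equator crossings are 30.21/6 = 5.034° apart.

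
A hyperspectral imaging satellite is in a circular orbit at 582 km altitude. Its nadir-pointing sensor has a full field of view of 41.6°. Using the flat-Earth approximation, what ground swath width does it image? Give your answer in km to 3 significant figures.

Half-angle = 41.6°/2 = 20.8°.
Swath width ≈ 2h·tan(θ/2) = 2 × 582 × tan(20.8°) = 442.2 km.

442 km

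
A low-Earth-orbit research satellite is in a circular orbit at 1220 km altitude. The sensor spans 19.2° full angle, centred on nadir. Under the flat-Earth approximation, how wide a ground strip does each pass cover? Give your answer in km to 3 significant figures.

Half-angle = 19.2°/2 = 9.6°.
Swath width ≈ 2h·tan(θ/2) = 2 × 1220 × tan(9.6°) = 412.7 km.

413 km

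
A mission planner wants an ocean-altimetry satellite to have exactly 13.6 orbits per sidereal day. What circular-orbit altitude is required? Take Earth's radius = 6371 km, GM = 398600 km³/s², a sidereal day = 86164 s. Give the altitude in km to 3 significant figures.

1030 km

Required period T = 86164 / 13.6 = 6335.6 s.
From T = 2π√(a³/μ): a = (μ T²/4π²)^(1/3) = (398600 × 6335.6² / 4π²)^(1/3) = 7400 km.
Altitude h = a − R = 7400 − 6371 = 1029 km.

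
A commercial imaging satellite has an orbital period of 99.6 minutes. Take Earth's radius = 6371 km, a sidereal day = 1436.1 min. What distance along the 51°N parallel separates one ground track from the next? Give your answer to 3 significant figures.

T = 99.6 min = 5976.0 s.
Node shift per orbit = (5976.0/86166) × 360° = 24.97°.
Equatorial spacing = 24.97 × 111.2 km/° = 2776 km.
At 51° latitude, spacing = 2776 × cos(51°) = 1747 km.

1750 km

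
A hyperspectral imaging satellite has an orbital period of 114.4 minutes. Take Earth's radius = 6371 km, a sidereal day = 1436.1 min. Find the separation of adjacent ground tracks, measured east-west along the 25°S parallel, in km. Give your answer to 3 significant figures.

T = 114.4 min = 6864.0 s.
Node shift per orbit = (6864.0/86166) × 360° = 28.68°.
Equatorial spacing = 28.68 × 111.2 km/° = 3189 km.
At 25° latitude, spacing = 3189 × cos(25°) = 2890 km.

2890 km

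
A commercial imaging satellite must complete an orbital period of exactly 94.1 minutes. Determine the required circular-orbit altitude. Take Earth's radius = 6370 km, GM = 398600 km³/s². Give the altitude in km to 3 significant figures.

483 km

T = 94.1 min = 5646.0 s.
From T = 2π√(a³/μ): a = (μ T²/4π²)^(1/3) = (398600 × 5646.0² / 4π²)^(1/3) = 6853 km.
Altitude h = a − R = 6853 − 6370 = 483 km.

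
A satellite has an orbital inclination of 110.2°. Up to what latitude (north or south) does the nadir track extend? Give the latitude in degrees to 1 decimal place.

Retrograde orbit: the ground track reaches ±(180° − i) = ±(180 − 110.2) = ±69.8°.

69.8°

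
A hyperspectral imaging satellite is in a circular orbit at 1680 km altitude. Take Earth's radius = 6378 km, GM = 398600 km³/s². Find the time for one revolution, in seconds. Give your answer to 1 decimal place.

Semi-major axis a = 6378 + 1680 = 8058 km. Period T = 2π√(a³/μ) = 2π√(8058³/398600) = 7198.7 s = 119.98 min.

7198.7 seconds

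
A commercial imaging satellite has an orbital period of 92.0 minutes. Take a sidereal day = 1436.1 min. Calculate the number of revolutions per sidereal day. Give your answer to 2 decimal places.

15.61

T = 92.0 min = 5520.0 s.
Orbits per sidereal day = 86166 / 5520.0 = 15.610.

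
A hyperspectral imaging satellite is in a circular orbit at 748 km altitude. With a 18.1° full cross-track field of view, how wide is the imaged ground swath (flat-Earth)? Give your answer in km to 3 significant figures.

Half-angle = 18.1°/2 = 9.05°.
Swath width ≈ 2h·tan(θ/2) = 2 × 748 × tan(9.05°) = 238.3 km.

238 km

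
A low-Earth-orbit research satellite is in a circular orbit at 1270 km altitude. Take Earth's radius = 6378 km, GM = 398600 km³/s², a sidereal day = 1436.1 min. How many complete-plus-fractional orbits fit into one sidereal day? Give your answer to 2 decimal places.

12.95

Semi-major axis a = 6378 + 1270 = 7648 km. Period T = 2π√(a³/μ) = 2π√(7648³/398600) = 6656.3 s = 110.94 min.
Orbits per sidereal day = 86166 / 6656.3 = 12.945.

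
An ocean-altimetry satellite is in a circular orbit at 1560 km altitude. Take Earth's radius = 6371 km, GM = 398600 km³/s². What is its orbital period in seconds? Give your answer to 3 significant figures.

7030 seconds

Semi-major axis a = 6371 + 1560 = 7931 km. Period T = 2π√(a³/μ) = 2π√(7931³/398600) = 7029.2 s = 117.15 min.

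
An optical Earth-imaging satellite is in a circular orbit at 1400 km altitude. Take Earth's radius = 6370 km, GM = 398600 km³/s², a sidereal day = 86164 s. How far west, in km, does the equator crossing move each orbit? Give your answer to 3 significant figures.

Semi-major axis a = 6370 + 1400 = 7770 km. Period T = 2π√(a³/μ) = 2π√(7770³/398600) = 6816.2 s = 113.60 min.
During one orbit Earth rotates (6816.2 / 86164) × 360° = 28.48°.
At the equator that is 28.48° × (2π·6370/360) km/° = 28.48 × 111.2 = 3166 km.

3170 km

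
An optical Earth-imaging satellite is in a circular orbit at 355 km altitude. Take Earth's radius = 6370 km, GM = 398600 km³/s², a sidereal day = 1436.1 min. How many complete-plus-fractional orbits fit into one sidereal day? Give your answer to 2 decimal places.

15.70

Semi-major axis a = 6370 + 355 = 6725 km. Period T = 2π√(a³/μ) = 2π√(6725³/398600) = 5488.4 s = 91.47 min.
Orbits per sidereal day = 86166 / 5488.4 = 15.700.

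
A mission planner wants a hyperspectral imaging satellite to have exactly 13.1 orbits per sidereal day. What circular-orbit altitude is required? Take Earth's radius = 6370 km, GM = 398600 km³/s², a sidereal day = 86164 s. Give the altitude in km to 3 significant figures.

Required period T = 86164 / 13.1 = 6577.4 s.
From T = 2π√(a³/μ): a = (μ T²/4π²)^(1/3) = (398600 × 6577.4² / 4π²)^(1/3) = 7587 km.
Altitude h = a − R = 7587 − 6370 = 1217 km.

1220 km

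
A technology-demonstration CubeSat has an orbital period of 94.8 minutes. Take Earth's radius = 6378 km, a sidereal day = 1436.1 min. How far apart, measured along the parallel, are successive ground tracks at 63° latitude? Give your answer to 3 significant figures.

T = 94.8 min = 5688.0 s.
Node shift per orbit = (5688.0/86166) × 360° = 23.76°.
Equatorial spacing = 23.76 × 111.3 km/° = 2645 km.
At 63° latitude, spacing = 2645 × cos(63°) = 1201 km.

1200 km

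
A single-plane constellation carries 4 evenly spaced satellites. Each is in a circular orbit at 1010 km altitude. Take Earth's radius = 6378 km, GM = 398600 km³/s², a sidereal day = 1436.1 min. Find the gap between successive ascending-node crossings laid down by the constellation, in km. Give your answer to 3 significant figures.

735 km

Semi-major axis a = 6378 + 1010 = 7388 km. Period T = 2π√(a³/μ) = 2π√(7388³/398600) = 6319.8 s = 105.33 min.
Single-satellite node shift = (6319.8/86166) × 360° = 26.40°.
With 4 satellites evenly phased, successive equator crossings are 26.40/4 = 6.601° apart.
That is 6.601 × 111.3 = 735 km at the equator.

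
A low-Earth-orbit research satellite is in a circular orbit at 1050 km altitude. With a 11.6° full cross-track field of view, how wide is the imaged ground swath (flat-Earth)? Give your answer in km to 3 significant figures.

213 km

Half-angle = 11.6°/2 = 5.8°.
Swath width ≈ 2h·tan(θ/2) = 2 × 1050 × tan(5.8°) = 213.3 km.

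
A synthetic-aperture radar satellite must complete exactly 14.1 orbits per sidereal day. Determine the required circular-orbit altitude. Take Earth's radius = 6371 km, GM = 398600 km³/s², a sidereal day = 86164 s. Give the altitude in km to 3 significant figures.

853 km

Required period T = 86164 / 14.1 = 6110.9 s.
From T = 2π√(a³/μ): a = (μ T²/4π²)^(1/3) = (398600 × 6110.9² / 4π²)^(1/3) = 7224 km.
Altitude h = a − R = 7224 − 6371 = 853 km.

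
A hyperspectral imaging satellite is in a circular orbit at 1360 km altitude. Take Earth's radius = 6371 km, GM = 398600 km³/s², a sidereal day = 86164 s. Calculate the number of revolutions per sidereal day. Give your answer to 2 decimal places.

Semi-major axis a = 6371 + 1360 = 7731 km. Period T = 2π√(a³/μ) = 2π√(7731³/398600) = 6765.0 s = 112.75 min.
Orbits per sidereal day = 86164 / 6765.0 = 12.737.

12.74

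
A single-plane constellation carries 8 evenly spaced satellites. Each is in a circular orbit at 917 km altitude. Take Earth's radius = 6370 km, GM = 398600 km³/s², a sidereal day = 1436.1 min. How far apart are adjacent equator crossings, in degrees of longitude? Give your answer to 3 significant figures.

3.23°

Semi-major axis a = 6370 + 917 = 7287 km. Period T = 2π√(a³/μ) = 2π√(7287³/398600) = 6190.6 s = 103.18 min.
Single-satellite node shift = (6190.6/86166) × 360° = 25.86°.
With 8 satellites evenly phased, successive equator crossings are 25.86/8 = 3.233° apart.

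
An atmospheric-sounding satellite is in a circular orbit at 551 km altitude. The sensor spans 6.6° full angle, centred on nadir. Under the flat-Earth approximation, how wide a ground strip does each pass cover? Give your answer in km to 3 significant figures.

Half-angle = 6.6°/2 = 3.3°.
Swath width ≈ 2h·tan(θ/2) = 2 × 551 × tan(3.3°) = 63.5 km.

63.5 km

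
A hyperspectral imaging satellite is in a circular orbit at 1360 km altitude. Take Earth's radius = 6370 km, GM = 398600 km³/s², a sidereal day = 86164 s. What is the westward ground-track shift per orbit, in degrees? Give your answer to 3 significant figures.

28.3°

Semi-major axis a = 6370 + 1360 = 7730 km. Period T = 2π√(a³/μ) = 2π√(7730³/398600) = 6763.6 s = 112.73 min.
During one orbit Earth rotates (6763.6 / 86164) × 360° = 28.26°.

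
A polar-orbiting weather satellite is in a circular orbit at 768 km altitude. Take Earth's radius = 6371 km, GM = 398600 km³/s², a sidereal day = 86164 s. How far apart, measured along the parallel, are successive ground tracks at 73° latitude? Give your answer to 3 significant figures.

815 km

Semi-major axis a = 6371 + 768 = 7139 km. Period T = 2π√(a³/μ) = 2π√(7139³/398600) = 6003.0 s = 100.05 min.
Node shift per orbit = (6003.0/86164) × 360° = 25.08°.
Equatorial spacing = 25.08 × 111.2 km/° = 2789 km.
At 73° latitude, spacing = 2789 × cos(73°) = 815 km.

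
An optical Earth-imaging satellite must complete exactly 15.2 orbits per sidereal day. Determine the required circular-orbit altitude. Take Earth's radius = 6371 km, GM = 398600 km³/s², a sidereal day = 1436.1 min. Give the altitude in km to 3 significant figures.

Required period T = 86166 / 15.2 = 5668.8 s.
From T = 2π√(a³/μ): a = (μ T²/4π²)^(1/3) = (398600 × 5668.8² / 4π²)^(1/3) = 6872 km.
Altitude h = a − R = 6872 − 6371 = 501 km.

501 km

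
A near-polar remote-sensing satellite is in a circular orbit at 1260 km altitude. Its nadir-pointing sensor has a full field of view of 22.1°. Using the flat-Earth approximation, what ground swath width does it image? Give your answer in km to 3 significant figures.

Half-angle = 22.1°/2 = 11.05°.
Swath width ≈ 2h·tan(θ/2) = 2 × 1260 × tan(11.05°) = 492.1 km.

492 km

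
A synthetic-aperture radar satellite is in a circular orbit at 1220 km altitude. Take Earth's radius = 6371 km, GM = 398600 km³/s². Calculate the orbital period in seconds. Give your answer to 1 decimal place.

Semi-major axis a = 6371 + 1220 = 7591 km. Period T = 2π√(a³/μ) = 2π√(7591³/398600) = 6582.0 s = 109.70 min.

6582.0 seconds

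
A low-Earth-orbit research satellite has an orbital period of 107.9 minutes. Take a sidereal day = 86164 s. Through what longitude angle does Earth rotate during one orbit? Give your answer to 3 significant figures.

27.0°

T = 107.9 min = 6474.0 s.
During one orbit Earth rotates (6474.0 / 86164) × 360° = 27.05°.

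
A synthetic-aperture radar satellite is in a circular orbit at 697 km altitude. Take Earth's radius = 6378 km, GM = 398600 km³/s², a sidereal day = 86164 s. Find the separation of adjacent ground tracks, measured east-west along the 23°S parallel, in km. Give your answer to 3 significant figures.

2540 km

Semi-major axis a = 6378 + 697 = 7075 km. Period T = 2π√(a³/μ) = 2π√(7075³/398600) = 5922.4 s = 98.71 min.
Node shift per orbit = (5922.4/86164) × 360° = 24.74°.
Equatorial spacing = 24.74 × 111.3 km/° = 2754 km.
At 23° latitude, spacing = 2754 × cos(23°) = 2536 km.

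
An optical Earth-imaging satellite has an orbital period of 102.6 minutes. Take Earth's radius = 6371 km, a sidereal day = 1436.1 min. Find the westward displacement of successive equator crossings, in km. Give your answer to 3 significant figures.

2860 km

T = 102.6 min = 6156.0 s.
During one orbit Earth rotates (6156.0 / 86166) × 360° = 25.72°.
At the equator that is 25.72° × (2π·6371/360) km/° = 25.72 × 111.2 = 2860 km.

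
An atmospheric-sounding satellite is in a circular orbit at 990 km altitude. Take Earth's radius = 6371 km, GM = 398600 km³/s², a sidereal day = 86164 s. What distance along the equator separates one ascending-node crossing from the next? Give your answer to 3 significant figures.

Semi-major axis a = 6371 + 990 = 7361 km. Period T = 2π√(a³/μ) = 2π√(7361³/398600) = 6285.2 s = 104.75 min.
During one orbit Earth rotates (6285.2 / 86164) × 360° = 26.26°.
At the equator that is 26.26° × (2π·6371/360) km/° = 26.26 × 111.2 = 2920 km.

2920 km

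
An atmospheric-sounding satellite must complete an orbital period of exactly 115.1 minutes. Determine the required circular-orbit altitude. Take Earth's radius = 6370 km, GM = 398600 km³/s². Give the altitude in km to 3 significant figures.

T = 115.1 min = 6906.0 s.
From T = 2π√(a³/μ): a = (μ T²/4π²)^(1/3) = (398600 × 6906.0² / 4π²)^(1/3) = 7838 km.
Altitude h = a − R = 7838 − 6370 = 1468 km.

1470 km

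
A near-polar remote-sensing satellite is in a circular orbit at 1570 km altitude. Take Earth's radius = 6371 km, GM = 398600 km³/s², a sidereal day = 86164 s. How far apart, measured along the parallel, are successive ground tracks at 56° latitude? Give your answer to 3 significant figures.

Semi-major axis a = 6371 + 1570 = 7941 km. Period T = 2π√(a³/μ) = 2π√(7941³/398600) = 7042.5 s = 117.37 min.
Node shift per orbit = (7042.5/86164) × 360° = 29.42°.
Equatorial spacing = 29.42 × 111.2 km/° = 3272 km.
At 56° latitude, spacing = 3272 × cos(56°) = 1830 km.

1830 km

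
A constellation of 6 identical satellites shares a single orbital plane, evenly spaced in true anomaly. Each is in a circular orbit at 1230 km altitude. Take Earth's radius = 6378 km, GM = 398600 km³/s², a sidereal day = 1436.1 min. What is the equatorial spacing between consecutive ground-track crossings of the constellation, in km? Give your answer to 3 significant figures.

Semi-major axis a = 6378 + 1230 = 7608 km. Period T = 2π√(a³/μ) = 2π√(7608³/398600) = 6604.2 s = 110.07 min.
Single-satellite node shift = (6604.2/86166) × 360° = 27.59°.
With 6 satellites evenly phased, successive equator crossings are 27.59/6 = 4.599° apart.
That is 4.599 × 111.3 = 512 km at the equator.

512 km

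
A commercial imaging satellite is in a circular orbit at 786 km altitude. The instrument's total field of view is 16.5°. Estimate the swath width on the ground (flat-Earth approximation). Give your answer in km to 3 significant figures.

Half-angle = 16.5°/2 = 8.25°.
Swath width ≈ 2h·tan(θ/2) = 2 × 786 × tan(8.25°) = 227.9 km.

228 km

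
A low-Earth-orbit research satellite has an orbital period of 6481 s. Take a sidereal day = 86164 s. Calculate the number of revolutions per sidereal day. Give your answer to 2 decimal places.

13.29

Orbits per sidereal day = 86164 / 6481.0 = 13.295.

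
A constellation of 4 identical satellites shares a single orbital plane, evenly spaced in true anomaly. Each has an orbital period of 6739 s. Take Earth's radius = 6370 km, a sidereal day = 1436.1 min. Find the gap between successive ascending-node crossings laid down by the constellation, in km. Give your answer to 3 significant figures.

Single-satellite node shift = (6739.0/86166) × 360° = 28.16°.
With 4 satellites evenly phased, successive equator crossings are 28.16/4 = 7.039° apart.
That is 7.039 × 111.2 = 783 km at the equator.

783 km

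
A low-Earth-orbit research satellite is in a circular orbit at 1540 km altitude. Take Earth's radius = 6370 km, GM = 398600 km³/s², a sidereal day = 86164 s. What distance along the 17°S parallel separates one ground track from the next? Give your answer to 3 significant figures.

Semi-major axis a = 6370 + 1540 = 7910 km. Period T = 2π√(a³/μ) = 2π√(7910³/398600) = 7001.3 s = 116.69 min.
Node shift per orbit = (7001.3/86164) × 360° = 29.25°.
Equatorial spacing = 29.25 × 111.2 km/° = 3252 km.
At 17° latitude, spacing = 3252 × cos(17°) = 3110 km.

3110 km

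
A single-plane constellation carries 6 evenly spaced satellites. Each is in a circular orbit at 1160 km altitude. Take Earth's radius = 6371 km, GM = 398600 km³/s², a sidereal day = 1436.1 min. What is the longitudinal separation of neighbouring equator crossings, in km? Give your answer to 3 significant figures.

Semi-major axis a = 6371 + 1160 = 7531 km. Period T = 2π√(a³/μ) = 2π√(7531³/398600) = 6504.1 s = 108.40 min.
Single-satellite node shift = (6504.1/86166) × 360° = 27.17°.
With 6 satellites evenly phased, successive equator crossings are 27.17/6 = 4.529° apart.
That is 4.529 × 111.2 = 504 km at the equator.

504 km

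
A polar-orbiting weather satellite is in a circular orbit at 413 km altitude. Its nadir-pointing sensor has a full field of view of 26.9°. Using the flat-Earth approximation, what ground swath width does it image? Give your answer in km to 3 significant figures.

Half-angle = 26.9°/2 = 13.45°.
Swath width ≈ 2h·tan(θ/2) = 2 × 413 × tan(13.45°) = 197.5 km.

198 km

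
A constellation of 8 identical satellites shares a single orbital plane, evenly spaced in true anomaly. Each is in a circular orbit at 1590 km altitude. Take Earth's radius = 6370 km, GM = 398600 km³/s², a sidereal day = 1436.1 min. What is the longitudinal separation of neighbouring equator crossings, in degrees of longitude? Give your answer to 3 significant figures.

3.69°

Semi-major axis a = 6370 + 1590 = 7960 km. Period T = 2π√(a³/μ) = 2π√(7960³/398600) = 7067.7 s = 117.80 min.
Single-satellite node shift = (7067.7/86166) × 360° = 29.53°.
With 8 satellites evenly phased, successive equator crossings are 29.53/8 = 3.691° apart.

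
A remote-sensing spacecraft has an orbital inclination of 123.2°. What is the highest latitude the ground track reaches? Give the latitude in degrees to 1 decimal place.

Retrograde orbit: the ground track reaches ±(180° − i) = ±(180 − 123.2) = ±56.8°.

56.8°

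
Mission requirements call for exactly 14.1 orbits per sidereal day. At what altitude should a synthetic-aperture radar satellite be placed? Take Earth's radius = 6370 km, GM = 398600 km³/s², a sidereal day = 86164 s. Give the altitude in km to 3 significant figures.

Required period T = 86164 / 14.1 = 6110.9 s.
From T = 2π√(a³/μ): a = (μ T²/4π²)^(1/3) = (398600 × 6110.9² / 4π²)^(1/3) = 7224 km.
Altitude h = a − R = 7224 − 6370 = 854 km.

854 km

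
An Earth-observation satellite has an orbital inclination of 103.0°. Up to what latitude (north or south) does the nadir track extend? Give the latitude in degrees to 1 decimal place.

77.0°

Retrograde orbit: the ground track reaches ±(180° − i) = ±(180 − 103.0) = ±77.0°.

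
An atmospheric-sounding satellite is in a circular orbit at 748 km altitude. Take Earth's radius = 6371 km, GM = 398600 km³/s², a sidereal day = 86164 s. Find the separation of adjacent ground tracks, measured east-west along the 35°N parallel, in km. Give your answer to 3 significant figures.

2270 km

Semi-major axis a = 6371 + 748 = 7119 km. Period T = 2π√(a³/μ) = 2π√(7119³/398600) = 5977.8 s = 99.63 min.
Node shift per orbit = (5977.8/86164) × 360° = 24.98°.
Equatorial spacing = 24.98 × 111.2 km/° = 2777 km.
At 35° latitude, spacing = 2777 × cos(35°) = 2275 km.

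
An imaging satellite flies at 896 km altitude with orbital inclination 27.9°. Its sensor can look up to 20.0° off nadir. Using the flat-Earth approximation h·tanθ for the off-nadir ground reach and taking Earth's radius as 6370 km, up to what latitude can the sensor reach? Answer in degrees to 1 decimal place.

For a prograde orbit the ground track reaches latitude ±i = ±27.9°.
Sensor half-swath on the ground ≈ 896·tan(20.0°) = 326 km = 2.93° of latitude.
Maximum observable latitude ≈ 27.9 + 2.93 = 30.8°.

30.8°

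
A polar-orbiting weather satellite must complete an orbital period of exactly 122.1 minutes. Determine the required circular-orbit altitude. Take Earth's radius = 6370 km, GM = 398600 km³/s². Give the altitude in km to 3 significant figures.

1780 km

T = 122.1 min = 7326.0 s.
From T = 2π√(a³/μ): a = (μ T²/4π²)^(1/3) = (398600 × 7326.0² / 4π²)^(1/3) = 8153 km.
Altitude h = a − R = 8153 − 6370 = 1783 km.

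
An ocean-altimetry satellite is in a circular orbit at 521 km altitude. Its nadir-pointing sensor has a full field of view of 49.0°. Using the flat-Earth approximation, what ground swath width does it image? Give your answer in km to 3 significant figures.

Half-angle = 49.0°/2 = 24.5°.
Swath width ≈ 2h·tan(θ/2) = 2 × 521 × tan(24.5°) = 474.9 km.

475 km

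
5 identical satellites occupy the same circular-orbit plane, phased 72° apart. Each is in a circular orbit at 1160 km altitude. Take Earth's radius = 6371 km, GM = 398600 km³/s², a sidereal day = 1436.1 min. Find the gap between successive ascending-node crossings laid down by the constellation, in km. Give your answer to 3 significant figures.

604 km

Semi-major axis a = 6371 + 1160 = 7531 km. Period T = 2π√(a³/μ) = 2π√(7531³/398600) = 6504.1 s = 108.40 min.
Single-satellite node shift = (6504.1/86166) × 360° = 27.17°.
With 5 satellites evenly phased, successive equator crossings are 27.17/5 = 5.435° apart.
That is 5.435 × 111.2 = 604 km at the equator.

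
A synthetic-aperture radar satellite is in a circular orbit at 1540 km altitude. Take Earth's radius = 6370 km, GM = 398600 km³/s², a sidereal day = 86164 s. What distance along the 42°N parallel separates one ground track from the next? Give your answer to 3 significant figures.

Semi-major axis a = 6370 + 1540 = 7910 km. Period T = 2π√(a³/μ) = 2π√(7910³/398600) = 7001.3 s = 116.69 min.
Node shift per orbit = (7001.3/86164) × 360° = 29.25°.
Equatorial spacing = 29.25 × 111.2 km/° = 3252 km.
At 42° latitude, spacing = 3252 × cos(42°) = 2417 km.

2420 km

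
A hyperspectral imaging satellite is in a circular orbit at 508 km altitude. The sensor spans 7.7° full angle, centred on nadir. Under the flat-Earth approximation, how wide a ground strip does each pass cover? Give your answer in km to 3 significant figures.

Half-angle = 7.7°/2 = 3.85°.
Swath width ≈ 2h·tan(θ/2) = 2 × 508 × tan(3.85°) = 68.4 km.

68.4 km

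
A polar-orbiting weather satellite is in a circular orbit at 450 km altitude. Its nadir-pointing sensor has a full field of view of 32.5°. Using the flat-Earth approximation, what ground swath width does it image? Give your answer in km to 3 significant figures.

262 km

Half-angle = 32.5°/2 = 16.25°.
Swath width ≈ 2h·tan(θ/2) = 2 × 450 × tan(16.25°) = 262.3 km.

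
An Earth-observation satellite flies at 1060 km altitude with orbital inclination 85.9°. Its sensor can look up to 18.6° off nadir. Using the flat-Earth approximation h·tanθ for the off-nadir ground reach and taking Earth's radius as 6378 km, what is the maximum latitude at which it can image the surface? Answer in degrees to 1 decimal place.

For a prograde orbit the ground track reaches latitude ±i = ±85.9°.
Sensor half-swath on the ground ≈ 1060·tan(18.6°) = 357 km = 3.20° of latitude.
Maximum observable latitude ≈ 85.9 + 3.20 = 89.1°.

89.1°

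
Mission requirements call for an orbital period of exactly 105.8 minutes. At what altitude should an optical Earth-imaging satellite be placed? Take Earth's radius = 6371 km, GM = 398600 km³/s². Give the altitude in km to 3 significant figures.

T = 105.8 min = 6348.0 s.
From T = 2π√(a³/μ): a = (μ T²/4π²)^(1/3) = (398600 × 6348.0² / 4π²)^(1/3) = 7410 km.
Altitude h = a − R = 7410 − 6371 = 1039 km.

1040 km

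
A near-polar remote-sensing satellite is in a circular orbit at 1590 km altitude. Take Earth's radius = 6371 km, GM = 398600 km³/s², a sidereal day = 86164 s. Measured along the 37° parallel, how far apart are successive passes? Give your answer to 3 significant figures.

2620 km

Semi-major axis a = 6371 + 1590 = 7961 km. Period T = 2π√(a³/μ) = 2π√(7961³/398600) = 7069.1 s = 117.82 min.
Node shift per orbit = (7069.1/86164) × 360° = 29.54°.
Equatorial spacing = 29.54 × 111.2 km/° = 3284 km.
At 37° latitude, spacing = 3284 × cos(37°) = 2623 km.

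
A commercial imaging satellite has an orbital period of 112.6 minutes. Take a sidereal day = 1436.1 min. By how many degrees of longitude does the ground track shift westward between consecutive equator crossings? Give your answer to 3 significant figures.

T = 112.6 min = 6756.0 s.
During one orbit Earth rotates (6756.0 / 86166) × 360° = 28.23°.

28.2°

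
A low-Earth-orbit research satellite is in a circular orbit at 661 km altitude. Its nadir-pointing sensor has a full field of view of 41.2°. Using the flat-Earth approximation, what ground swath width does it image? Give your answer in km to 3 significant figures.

Half-angle = 41.2°/2 = 20.6°.
Swath width ≈ 2h·tan(θ/2) = 2 × 661 × tan(20.6°) = 496.9 km.

497 km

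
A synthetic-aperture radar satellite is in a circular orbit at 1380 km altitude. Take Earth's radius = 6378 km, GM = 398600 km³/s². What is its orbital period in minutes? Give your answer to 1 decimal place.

113.3 min

Semi-major axis a = 6378 + 1380 = 7758 km. Period T = 2π√(a³/μ) = 2π√(7758³/398600) = 6800.4 s = 113.34 min.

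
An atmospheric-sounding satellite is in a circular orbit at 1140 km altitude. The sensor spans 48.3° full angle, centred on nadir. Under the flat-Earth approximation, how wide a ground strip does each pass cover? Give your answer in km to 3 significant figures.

Half-angle = 48.3°/2 = 24.15°.
Swath width ≈ 2h·tan(θ/2) = 2 × 1140 × tan(24.15°) = 1022.3 km.

1020 km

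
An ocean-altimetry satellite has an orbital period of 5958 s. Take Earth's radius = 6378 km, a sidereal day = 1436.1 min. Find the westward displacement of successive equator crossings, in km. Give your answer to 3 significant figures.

During one orbit Earth rotates (5958.0 / 86166) × 360° = 24.89°.
At the equator that is 24.89° × (2π·6378/360) km/° = 24.89 × 111.3 = 2771 km.

2770 km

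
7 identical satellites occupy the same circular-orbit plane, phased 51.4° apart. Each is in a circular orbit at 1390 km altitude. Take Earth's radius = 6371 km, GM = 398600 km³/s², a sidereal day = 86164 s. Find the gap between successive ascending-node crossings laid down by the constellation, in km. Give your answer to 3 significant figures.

452 km

Semi-major axis a = 6371 + 1390 = 7761 km. Period T = 2π√(a³/μ) = 2π√(7761³/398600) = 6804.4 s = 113.41 min.
Single-satellite node shift = (6804.4/86164) × 360° = 28.43°.
With 7 satellites evenly phased, successive equator crossings are 28.43/7 = 4.061° apart.
That is 4.061 × 111.2 = 452 km at the equator.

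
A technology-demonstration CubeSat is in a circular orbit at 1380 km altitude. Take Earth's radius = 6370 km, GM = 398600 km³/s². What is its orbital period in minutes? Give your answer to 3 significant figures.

Semi-major axis a = 6370 + 1380 = 7750 km. Period T = 2π√(a³/μ) = 2π√(7750³/398600) = 6789.9 s = 113.17 min.

113 min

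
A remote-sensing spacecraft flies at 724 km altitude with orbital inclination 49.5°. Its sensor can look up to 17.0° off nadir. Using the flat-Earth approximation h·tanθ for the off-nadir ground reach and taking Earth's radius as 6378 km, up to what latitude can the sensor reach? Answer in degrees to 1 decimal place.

51.5°

For a prograde orbit the ground track reaches latitude ±i = ±49.5°.
Sensor half-swath on the ground ≈ 724·tan(17.0°) = 221 km = 1.99° of latitude.
Maximum observable latitude ≈ 49.5 + 1.99 = 51.5°.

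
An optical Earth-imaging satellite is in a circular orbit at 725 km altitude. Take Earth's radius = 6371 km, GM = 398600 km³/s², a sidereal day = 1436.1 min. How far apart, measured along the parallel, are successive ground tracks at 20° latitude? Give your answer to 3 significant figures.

2600 km

Semi-major axis a = 6371 + 725 = 7096 km. Period T = 2π√(a³/μ) = 2π√(7096³/398600) = 5948.8 s = 99.15 min.
Node shift per orbit = (5948.8/86166) × 360° = 24.85°.
Equatorial spacing = 24.85 × 111.2 km/° = 2764 km.
At 20° latitude, spacing = 2764 × cos(20°) = 2597 km.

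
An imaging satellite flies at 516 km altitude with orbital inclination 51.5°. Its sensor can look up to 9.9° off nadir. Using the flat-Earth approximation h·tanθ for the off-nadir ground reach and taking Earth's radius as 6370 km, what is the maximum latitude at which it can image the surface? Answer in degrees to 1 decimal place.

52.3°

For a prograde orbit the ground track reaches latitude ±i = ±51.5°.
Sensor half-swath on the ground ≈ 516·tan(9.9°) = 90 km = 0.81° of latitude.
Maximum observable latitude ≈ 51.5 + 0.81 = 52.3°.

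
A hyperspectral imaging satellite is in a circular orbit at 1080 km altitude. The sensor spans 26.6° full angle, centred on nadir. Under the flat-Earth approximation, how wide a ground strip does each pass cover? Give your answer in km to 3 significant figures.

511 km

Half-angle = 26.6°/2 = 13.3°.
Swath width ≈ 2h·tan(θ/2) = 2 × 1080 × tan(13.3°) = 510.6 km.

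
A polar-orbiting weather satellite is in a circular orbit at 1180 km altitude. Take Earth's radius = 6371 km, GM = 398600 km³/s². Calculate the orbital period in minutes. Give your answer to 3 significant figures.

Semi-major axis a = 6371 + 1180 = 7551 km. Period T = 2π√(a³/μ) = 2π√(7551³/398600) = 6530.1 s = 108.83 min.

109 min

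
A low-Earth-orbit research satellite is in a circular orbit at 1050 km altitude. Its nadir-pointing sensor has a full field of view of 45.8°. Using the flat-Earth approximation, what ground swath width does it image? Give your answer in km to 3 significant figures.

Half-angle = 45.8°/2 = 22.9°.
Swath width ≈ 2h·tan(θ/2) = 2 × 1050 × tan(22.9°) = 887.1 km.

887 km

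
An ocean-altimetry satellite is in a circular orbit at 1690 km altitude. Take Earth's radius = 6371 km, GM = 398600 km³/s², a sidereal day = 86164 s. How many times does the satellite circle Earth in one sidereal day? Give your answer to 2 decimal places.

Semi-major axis a = 6371 + 1690 = 8061 km. Period T = 2π√(a³/μ) = 2π√(8061³/398600) = 7202.7 s = 120.04 min.
Orbits per sidereal day = 86164 / 7202.7 = 11.963.

11.96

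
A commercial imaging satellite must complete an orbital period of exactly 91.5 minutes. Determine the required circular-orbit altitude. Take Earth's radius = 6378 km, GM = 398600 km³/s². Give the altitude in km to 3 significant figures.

348 km

T = 91.5 min = 5490.0 s.
From T = 2π√(a³/μ): a = (μ T²/4π²)^(1/3) = (398600 × 5490.0² / 4π²)^(1/3) = 6726 km.
Altitude h = a − R = 6726 − 6378 = 348 km.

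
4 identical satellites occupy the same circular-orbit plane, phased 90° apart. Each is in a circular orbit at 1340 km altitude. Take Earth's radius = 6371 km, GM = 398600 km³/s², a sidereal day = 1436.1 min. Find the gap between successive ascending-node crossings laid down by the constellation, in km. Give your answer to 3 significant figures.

Semi-major axis a = 6371 + 1340 = 7711 km. Period T = 2π√(a³/μ) = 2π√(7711³/398600) = 6738.7 s = 112.31 min.
Single-satellite node shift = (6738.7/86166) × 360° = 28.15°.
With 4 satellites evenly phased, successive equator crossings are 28.15/4 = 7.039° apart.
That is 7.039 × 111.2 = 783 km at the equator.

783 km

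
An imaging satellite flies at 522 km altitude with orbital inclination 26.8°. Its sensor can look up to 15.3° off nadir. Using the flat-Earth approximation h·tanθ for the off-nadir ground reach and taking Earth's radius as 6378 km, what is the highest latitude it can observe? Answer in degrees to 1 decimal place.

For a prograde orbit the ground track reaches latitude ±i = ±26.8°.
Sensor half-swath on the ground ≈ 522·tan(15.3°) = 143 km = 1.28° of latitude.
Maximum observable latitude ≈ 26.8 + 1.28 = 28.1°.

28.1°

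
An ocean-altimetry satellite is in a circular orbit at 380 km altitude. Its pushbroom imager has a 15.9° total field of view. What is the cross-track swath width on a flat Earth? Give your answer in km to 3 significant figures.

106 km

Half-angle = 15.9°/2 = 7.95°.
Swath width ≈ 2h·tan(θ/2) = 2 × 380 × tan(7.95°) = 106.1 km.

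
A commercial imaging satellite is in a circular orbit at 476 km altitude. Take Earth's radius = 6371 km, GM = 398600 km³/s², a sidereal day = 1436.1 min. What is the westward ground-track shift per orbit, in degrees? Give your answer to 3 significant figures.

Semi-major axis a = 6371 + 476 = 6847 km. Period T = 2π√(a³/μ) = 2π√(6847³/398600) = 5638.5 s = 93.97 min.
During one orbit Earth rotates (5638.5 / 86166) × 360° = 23.56°.

23.6°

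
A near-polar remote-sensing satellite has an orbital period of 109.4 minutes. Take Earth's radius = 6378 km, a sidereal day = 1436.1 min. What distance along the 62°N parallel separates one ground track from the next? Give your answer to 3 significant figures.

T = 109.4 min = 6564.0 s.
Node shift per orbit = (6564.0/86166) × 360° = 27.42°.
Equatorial spacing = 27.42 × 111.3 km/° = 3053 km.
At 62° latitude, spacing = 3053 × cos(62°) = 1433 km.

1430 km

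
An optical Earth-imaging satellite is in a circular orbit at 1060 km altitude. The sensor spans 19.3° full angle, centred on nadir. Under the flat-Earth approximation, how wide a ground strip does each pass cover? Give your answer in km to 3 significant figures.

360 km

Half-angle = 19.3°/2 = 9.65°.
Swath width ≈ 2h·tan(θ/2) = 2 × 1060 × tan(9.65°) = 360.5 km.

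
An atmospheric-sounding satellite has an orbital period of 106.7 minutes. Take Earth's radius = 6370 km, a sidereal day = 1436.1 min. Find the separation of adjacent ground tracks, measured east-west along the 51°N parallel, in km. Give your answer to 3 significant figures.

T = 106.7 min = 6402.0 s.
Node shift per orbit = (6402.0/86166) × 360° = 26.75°.
Equatorial spacing = 26.75 × 111.2 km/° = 2974 km.
At 51° latitude, spacing = 2974 × cos(51°) = 1871 km.

1870 km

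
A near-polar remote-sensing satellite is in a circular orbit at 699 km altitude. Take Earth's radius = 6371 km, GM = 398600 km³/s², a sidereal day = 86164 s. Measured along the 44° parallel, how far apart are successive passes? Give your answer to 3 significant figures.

Semi-major axis a = 6371 + 699 = 7070 km. Period T = 2π√(a³/μ) = 2π√(7070³/398600) = 5916.2 s = 98.60 min.
Node shift per orbit = (5916.2/86164) × 360° = 24.72°.
Equatorial spacing = 24.72 × 111.2 km/° = 2749 km.
At 44° latitude, spacing = 2749 × cos(44°) = 1977 km.

1980 km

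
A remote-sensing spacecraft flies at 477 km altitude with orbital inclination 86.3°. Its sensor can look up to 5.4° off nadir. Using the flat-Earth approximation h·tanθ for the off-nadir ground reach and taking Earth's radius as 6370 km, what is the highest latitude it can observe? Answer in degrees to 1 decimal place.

For a prograde orbit the ground track reaches latitude ±i = ±86.3°.
Sensor half-swath on the ground ≈ 477·tan(5.4°) = 45 km = 0.41° of latitude.
Maximum observable latitude ≈ 86.3 + 0.41 = 86.7°.

86.7°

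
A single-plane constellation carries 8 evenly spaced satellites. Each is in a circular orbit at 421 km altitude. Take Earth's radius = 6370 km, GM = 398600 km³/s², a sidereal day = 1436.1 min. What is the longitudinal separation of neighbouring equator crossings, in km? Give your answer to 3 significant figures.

Semi-major axis a = 6370 + 421 = 6791 km. Period T = 2π√(a³/μ) = 2π√(6791³/398600) = 5569.4 s = 92.82 min.
Single-satellite node shift = (5569.4/86166) × 360° = 23.27°.
With 8 satellites evenly phased, successive equator crossings are 23.27/8 = 2.909° apart.
That is 2.909 × 111.2 = 323 km at the equator.

323 km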